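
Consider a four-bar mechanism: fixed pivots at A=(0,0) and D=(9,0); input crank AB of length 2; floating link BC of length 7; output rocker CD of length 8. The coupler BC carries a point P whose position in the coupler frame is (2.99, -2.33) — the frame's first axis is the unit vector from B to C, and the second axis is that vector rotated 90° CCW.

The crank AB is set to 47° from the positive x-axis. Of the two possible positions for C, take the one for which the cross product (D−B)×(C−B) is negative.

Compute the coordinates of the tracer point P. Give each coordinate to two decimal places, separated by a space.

-0.18 -2.00

A=(0,0), D=(9.00,0)
B = A + 2.00·(cos47°, sin47°) = (1.3640, 1.4627)
|BD| = 7.7748
circle(B,7.00) ∩ circle(D,8.00): a=2.9228, h=6.3606
  candidates: C₊=(5.4312,7.1599) cross=49.453; C₋=(3.0379,-5.3342) cross=-49.453
  mode - wants cross < 0 → take C=(3.0379,-5.3342) (cross=-49.453)
ex = (C−B)/|BC| = (0.2391,-0.9710); ey = (0.9710,0.2391)
P = B + 2.99·ex + -2.33·ey = (-0.1834,-1.9977)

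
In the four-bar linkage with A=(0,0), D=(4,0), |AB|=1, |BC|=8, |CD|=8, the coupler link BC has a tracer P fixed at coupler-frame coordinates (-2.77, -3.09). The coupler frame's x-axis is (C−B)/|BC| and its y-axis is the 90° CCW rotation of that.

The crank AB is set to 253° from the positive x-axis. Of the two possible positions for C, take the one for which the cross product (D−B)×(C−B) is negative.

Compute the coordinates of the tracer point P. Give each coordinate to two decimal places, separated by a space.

A=(0,0), D=(4.00,0)
B = A + 1.00·(cos253°, sin253°) = (-0.2924, -0.9563)
|BD| = 4.3976
circle(B,8.00) ∩ circle(D,8.00): a=2.1988, h=7.6919
  candidates: C₊=(0.1811,7.0297) cross=33.826; C₋=(3.5265,-7.9860) cross=-33.826
  mode - wants cross < 0 → take C=(3.5265,-7.9860) (cross=-33.826)
ex = (C−B)/|BC| = (0.4774,-0.8787); ey = (0.8787,0.4774)
P = B + -2.77·ex + -3.09·ey = (-4.3299,0.0027)

-4.33 0.00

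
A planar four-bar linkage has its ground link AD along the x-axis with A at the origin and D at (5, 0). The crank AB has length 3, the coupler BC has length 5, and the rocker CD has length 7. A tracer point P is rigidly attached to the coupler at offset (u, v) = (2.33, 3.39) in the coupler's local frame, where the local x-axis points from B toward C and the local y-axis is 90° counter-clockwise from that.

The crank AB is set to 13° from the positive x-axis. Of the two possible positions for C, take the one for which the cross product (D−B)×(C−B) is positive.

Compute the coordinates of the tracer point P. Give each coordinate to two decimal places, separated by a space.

-1.14 0.02

A=(0,0), D=(5.00,0)
B = A + 3.00·(cos13°, sin13°) = (2.9231, 0.6749)
|BD| = 2.1838
circle(B,5.00) ∩ circle(D,7.00): a=-4.4032, h=2.3690
  candidates: C₊=(-0.5324,4.2886) cross=5.173; C₋=(-1.9966,-0.2175) cross=-5.173
  mode + wants cross > 0 → take C=(-0.5324,4.2886) (cross=5.173)
ex = (C−B)/|BC| = (-0.6911,0.7227); ey = (-0.7227,-0.6911)
P = B + 2.33·ex + 3.39·ey = (-1.1373,0.0160)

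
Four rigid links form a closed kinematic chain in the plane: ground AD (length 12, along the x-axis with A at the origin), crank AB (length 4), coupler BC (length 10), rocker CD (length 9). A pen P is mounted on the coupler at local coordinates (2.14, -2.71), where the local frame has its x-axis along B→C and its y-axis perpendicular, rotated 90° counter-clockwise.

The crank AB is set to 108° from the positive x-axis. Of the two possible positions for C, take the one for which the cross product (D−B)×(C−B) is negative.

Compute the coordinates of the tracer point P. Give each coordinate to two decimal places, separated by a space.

-2.33 0.53

A=(0,0), D=(12.00,0)
B = A + 4.00·(cos108°, sin108°) = (-1.2361, 3.8042)
|BD| = 13.7719
circle(B,10.00) ∩ circle(D,9.00): a=7.5758, h=6.5275
  candidates: C₊=(7.8480,7.9851) cross=89.896; C₋=(4.2419,-4.5619) cross=-89.896
  mode - wants cross < 0 → take C=(4.2419,-4.5619) (cross=-89.896)
ex = (C−B)/|BC| = (0.5478,-0.8366); ey = (0.8366,0.5478)
P = B + 2.14·ex + -2.71·ey = (-2.3310,0.5294)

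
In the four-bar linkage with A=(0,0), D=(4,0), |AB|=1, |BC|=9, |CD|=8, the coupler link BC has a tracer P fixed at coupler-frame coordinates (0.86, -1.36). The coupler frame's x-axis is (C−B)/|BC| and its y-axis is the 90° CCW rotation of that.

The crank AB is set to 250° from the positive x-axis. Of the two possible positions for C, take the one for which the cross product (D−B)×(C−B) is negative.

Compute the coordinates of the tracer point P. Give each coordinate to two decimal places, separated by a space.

-0.84 -2.47

A=(0,0), D=(4.00,0)
B = A + 1.00·(cos250°, sin250°) = (-0.3420, -0.9397)
|BD| = 4.4425
circle(B,9.00) ∩ circle(D,8.00): a=4.1346, h=7.9941
  candidates: C₊=(2.0081,7.7481) cross=35.514; C₋=(5.3899,-7.8783) cross=-35.514
  mode - wants cross < 0 → take C=(5.3899,-7.8783) (cross=-35.514)
ex = (C−B)/|BC| = (0.6369,-0.7710); ey = (0.7710,0.6369)
P = B + 0.86·ex + -1.36·ey = (-0.8428,-2.4689)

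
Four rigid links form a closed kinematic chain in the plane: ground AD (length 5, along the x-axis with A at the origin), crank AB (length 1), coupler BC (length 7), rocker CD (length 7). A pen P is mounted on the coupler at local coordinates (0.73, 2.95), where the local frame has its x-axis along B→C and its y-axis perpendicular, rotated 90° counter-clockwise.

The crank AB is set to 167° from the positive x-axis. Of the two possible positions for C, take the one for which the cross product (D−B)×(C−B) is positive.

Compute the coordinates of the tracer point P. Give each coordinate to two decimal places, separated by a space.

-3.26 2.23

A=(0,0), D=(5.00,0)
B = A + 1.00·(cos167°, sin167°) = (-0.9744, 0.2250)
|BD| = 5.9786
circle(B,7.00) ∩ circle(D,7.00): a=2.9893, h=6.3296
  candidates: C₊=(2.2510,6.4376) cross=37.842; C₋=(1.7747,-6.2127) cross=-37.842
  mode + wants cross > 0 → take C=(2.2510,6.4376) (cross=37.842)
ex = (C−B)/|BC| = (0.4608,0.8875); ey = (-0.8875,0.4608)
P = B + 0.73·ex + 2.95·ey = (-3.2562,2.2321)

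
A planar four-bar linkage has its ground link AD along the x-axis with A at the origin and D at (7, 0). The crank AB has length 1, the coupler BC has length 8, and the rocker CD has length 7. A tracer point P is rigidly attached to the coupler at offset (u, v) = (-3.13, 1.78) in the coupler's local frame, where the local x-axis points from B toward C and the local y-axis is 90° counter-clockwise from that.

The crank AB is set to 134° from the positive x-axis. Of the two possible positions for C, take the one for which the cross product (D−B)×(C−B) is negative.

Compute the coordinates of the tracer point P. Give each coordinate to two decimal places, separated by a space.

-0.83 4.32

A=(0,0), D=(7.00,0)
B = A + 1.00·(cos134°, sin134°) = (-0.6947, 0.7193)
|BD| = 7.7282
circle(B,8.00) ∩ circle(D,7.00): a=4.8346, h=6.3739
  candidates: C₊=(4.7122,6.6156) cross=49.259; C₋=(3.5256,-6.0769) cross=-49.259
  mode - wants cross < 0 → take C=(3.5256,-6.0769) (cross=-49.259)
ex = (C−B)/|BC| = (0.5275,-0.8495); ey = (0.8495,0.5275)
P = B + -3.13·ex + 1.78·ey = (-0.8337,4.3174)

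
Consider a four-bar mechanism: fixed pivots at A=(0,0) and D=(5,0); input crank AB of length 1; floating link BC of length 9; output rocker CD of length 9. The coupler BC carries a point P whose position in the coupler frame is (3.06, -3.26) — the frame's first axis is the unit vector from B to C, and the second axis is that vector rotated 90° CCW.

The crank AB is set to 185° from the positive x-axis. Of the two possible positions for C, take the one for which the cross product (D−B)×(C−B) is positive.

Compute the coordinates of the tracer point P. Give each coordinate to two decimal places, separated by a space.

A=(0,0), D=(5.00,0)
B = A + 1.00·(cos185°, sin185°) = (-0.9962, -0.0872)
|BD| = 5.9968
circle(B,9.00) ∩ circle(D,9.00): a=2.9984, h=8.4858
  candidates: C₊=(1.8786,8.4414) cross=50.888; C₋=(2.1252,-8.5285) cross=-50.888
  mode + wants cross > 0 → take C=(1.8786,8.4414) (cross=50.888)
ex = (C−B)/|BC| = (0.3194,0.9476); ey = (-0.9476,0.3194)
P = B + 3.06·ex + -3.26·ey = (3.0704,1.7712)

3.07 1.77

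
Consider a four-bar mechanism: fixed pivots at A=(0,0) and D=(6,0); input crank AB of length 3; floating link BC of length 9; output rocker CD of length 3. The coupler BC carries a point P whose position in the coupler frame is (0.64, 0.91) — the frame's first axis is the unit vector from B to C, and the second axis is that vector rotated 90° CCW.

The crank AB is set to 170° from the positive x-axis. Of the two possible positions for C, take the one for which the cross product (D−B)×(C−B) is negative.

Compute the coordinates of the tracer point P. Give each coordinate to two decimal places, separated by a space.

-2.01 1.12

A=(0,0), D=(6.00,0)
B = A + 3.00·(cos170°, sin170°) = (-2.9544, 0.5209)
|BD| = 8.9696
circle(B,9.00) ∩ circle(D,3.00): a=8.4984, h=2.9628
  candidates: C₊=(5.7017,2.9851) cross=26.575; C₋=(5.3575,-2.9304) cross=-26.575
  mode - wants cross < 0 → take C=(5.3575,-2.9304) (cross=-26.575)
ex = (C−B)/|BC| = (0.9235,-0.3835); ey = (0.3835,0.9235)
P = B + 0.64·ex + 0.91·ey = (-2.0144,1.1159)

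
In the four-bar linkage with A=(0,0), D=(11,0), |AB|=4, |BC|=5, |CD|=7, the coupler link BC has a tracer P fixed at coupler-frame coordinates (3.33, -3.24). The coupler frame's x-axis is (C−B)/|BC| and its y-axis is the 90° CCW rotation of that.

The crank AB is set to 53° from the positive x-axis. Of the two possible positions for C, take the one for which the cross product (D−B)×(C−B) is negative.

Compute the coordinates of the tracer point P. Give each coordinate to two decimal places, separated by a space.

A=(0,0), D=(11.00,0)
B = A + 4.00·(cos53°, sin53°) = (2.4073, 3.1945)
|BD| = 9.1673
circle(B,5.00) ∩ circle(D,7.00): a=3.2747, h=3.7784
  candidates: C₊=(6.7933,5.5950) cross=34.638; C₋=(4.1600,-1.4882) cross=-34.638
  mode - wants cross < 0 → take C=(4.1600,-1.4882) (cross=-34.638)
ex = (C−B)/|BC| = (0.3506,-0.9365); ey = (0.9365,0.3506)
P = B + 3.33·ex + -3.24·ey = (0.5402,-1.0599)

0.54 -1.06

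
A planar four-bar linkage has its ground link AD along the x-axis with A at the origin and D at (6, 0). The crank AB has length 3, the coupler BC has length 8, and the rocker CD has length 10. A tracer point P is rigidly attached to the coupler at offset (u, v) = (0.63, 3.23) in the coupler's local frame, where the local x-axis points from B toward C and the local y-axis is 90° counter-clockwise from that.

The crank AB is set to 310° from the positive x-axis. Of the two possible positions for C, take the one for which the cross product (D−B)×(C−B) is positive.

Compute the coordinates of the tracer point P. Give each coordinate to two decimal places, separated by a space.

A=(0,0), D=(6.00,0)
B = A + 3.00·(cos310°, sin310°) = (1.9284, -2.2981)
|BD| = 4.6754
circle(B,8.00) ∩ circle(D,10.00): a=-1.5122, h=7.8558
  candidates: C₊=(-3.2499,3.7998) cross=36.729; C₋=(4.4728,-9.8827) cross=-36.729
  mode + wants cross > 0 → take C=(-3.2499,3.7998) (cross=36.729)
ex = (C−B)/|BC| = (-0.6473,0.7622); ey = (-0.7622,-0.6473)
P = B + 0.63·ex + 3.23·ey = (-0.9415,-3.9087)

-0.94 -3.91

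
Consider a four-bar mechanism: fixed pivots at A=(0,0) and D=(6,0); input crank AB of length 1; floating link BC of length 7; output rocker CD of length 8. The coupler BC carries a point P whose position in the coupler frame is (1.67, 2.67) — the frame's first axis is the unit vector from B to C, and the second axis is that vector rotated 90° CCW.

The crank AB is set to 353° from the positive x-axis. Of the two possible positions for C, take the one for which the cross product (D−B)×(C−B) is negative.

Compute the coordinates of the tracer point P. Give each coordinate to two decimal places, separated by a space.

A=(0,0), D=(6.00,0)
B = A + 1.00·(cos353°, sin353°) = (0.9925, -0.1219)
|BD| = 5.0089
circle(B,7.00) ∩ circle(D,8.00): a=1.0071, h=6.9272
  candidates: C₊=(1.8309,6.8278) cross=34.698; C₋=(2.1679,-7.0225) cross=-34.698
  mode - wants cross < 0 → take C=(2.1679,-7.0225) (cross=-34.698)
ex = (C−B)/|BC| = (0.1679,-0.9858); ey = (0.9858,0.1679)
P = B + 1.67·ex + 2.67·ey = (3.9051,-1.3198)

3.91 -1.32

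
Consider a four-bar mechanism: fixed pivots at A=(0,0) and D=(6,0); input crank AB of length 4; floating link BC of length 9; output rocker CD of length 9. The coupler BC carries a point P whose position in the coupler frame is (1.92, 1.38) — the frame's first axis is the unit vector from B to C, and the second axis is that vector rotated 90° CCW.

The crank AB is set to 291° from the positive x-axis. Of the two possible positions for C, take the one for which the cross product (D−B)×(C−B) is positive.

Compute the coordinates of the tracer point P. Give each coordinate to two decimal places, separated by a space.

A=(0,0), D=(6.00,0)
B = A + 4.00·(cos291°, sin291°) = (1.4335, -3.7343)
|BD| = 5.8990
circle(B,9.00) ∩ circle(D,9.00): a=2.9495, h=8.5030
  candidates: C₊=(-1.6660,4.7151) cross=50.159; C₋=(9.0995,-8.4495) cross=-50.159
  mode + wants cross > 0 → take C=(-1.6660,4.7151) (cross=50.159)
ex = (C−B)/|BC| = (-0.3444,0.9388); ey = (-0.9388,-0.3444)
P = B + 1.92·ex + 1.38·ey = (-0.5233,-2.4070)

-0.52 -2.41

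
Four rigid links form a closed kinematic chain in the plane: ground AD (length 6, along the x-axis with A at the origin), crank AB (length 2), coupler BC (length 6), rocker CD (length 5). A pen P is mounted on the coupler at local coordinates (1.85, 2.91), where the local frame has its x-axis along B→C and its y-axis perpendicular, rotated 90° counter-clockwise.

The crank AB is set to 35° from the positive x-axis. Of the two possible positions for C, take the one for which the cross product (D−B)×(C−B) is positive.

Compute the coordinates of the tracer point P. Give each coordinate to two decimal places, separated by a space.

1.19 4.57

A=(0,0), D=(6.00,0)
B = A + 2.00·(cos35°, sin35°) = (1.6383, 1.1472)
|BD| = 4.5100
circle(B,6.00) ∩ circle(D,5.00): a=3.4745, h=4.8916
  candidates: C₊=(6.2428,4.9941) cross=22.061; C₋=(3.7543,-4.4673) cross=-22.061
  mode + wants cross > 0 → take C=(6.2428,4.9941) (cross=22.061)
ex = (C−B)/|BC| = (0.7674,0.6412); ey = (-0.6412,0.7674)
P = B + 1.85·ex + 2.91·ey = (1.1922,4.5665)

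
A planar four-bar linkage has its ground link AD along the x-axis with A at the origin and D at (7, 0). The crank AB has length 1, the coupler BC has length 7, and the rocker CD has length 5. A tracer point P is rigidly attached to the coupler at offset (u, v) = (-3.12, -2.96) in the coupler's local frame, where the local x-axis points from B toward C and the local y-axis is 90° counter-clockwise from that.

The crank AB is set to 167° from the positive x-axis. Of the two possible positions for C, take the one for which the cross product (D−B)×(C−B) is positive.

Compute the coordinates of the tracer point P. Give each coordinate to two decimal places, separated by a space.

A=(0,0), D=(7.00,0)
B = A + 1.00·(cos167°, sin167°) = (-0.9744, 0.2250)
|BD| = 7.9775
circle(B,7.00) ∩ circle(D,5.00): a=5.4930, h=4.3390
  candidates: C₊=(4.6388,4.4073) cross=34.615; C₋=(4.3941,-4.2672) cross=-34.615
  mode + wants cross > 0 → take C=(4.6388,4.4073) (cross=34.615)
ex = (C−B)/|BC| = (0.8019,0.5975); ey = (-0.5975,0.8019)
P = B + -3.12·ex + -2.96·ey = (-1.7077,-4.0128)

-1.71 -4.01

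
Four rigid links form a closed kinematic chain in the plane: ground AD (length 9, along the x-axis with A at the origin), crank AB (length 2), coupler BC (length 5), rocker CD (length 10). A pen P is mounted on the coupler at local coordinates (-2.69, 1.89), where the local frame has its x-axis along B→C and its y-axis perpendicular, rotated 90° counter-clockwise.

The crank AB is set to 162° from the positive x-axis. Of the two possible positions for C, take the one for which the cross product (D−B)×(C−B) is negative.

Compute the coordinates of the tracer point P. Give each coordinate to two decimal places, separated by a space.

A=(0,0), D=(9.00,0)
B = A + 2.00·(cos162°, sin162°) = (-1.9021, 0.6180)
|BD| = 10.9196
circle(B,5.00) ∩ circle(D,10.00): a=2.0256, h=4.5713
  candidates: C₊=(0.3790,5.0674) cross=49.917; C₋=(-0.1385,-4.0606) cross=-49.917
  mode - wants cross < 0 → take C=(-0.1385,-4.0606) (cross=-49.917)
ex = (C−B)/|BC| = (0.3527,-0.9357); ey = (0.9357,0.3527)
P = B + -2.69·ex + 1.89·ey = (-1.0824,3.8018)

-1.08 3.80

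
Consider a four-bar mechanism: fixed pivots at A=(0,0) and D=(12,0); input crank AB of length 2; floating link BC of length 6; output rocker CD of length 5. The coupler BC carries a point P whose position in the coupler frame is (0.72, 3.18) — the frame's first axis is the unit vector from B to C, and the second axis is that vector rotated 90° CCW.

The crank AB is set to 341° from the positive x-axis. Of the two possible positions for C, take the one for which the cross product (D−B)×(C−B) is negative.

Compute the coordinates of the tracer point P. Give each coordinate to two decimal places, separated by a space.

A=(0,0), D=(12.00,0)
B = A + 2.00·(cos341°, sin341°) = (1.8910, -0.6511)
|BD| = 10.1299
circle(B,6.00) ∩ circle(D,5.00): a=5.6079, h=2.1334
  candidates: C₊=(7.3502,1.8383) cross=21.611; C₋=(7.6245,-2.4197) cross=-21.611
  mode - wants cross < 0 → take C=(7.6245,-2.4197) (cross=-21.611)
ex = (C−B)/|BC| = (0.9556,-0.2948); ey = (0.2948,0.9556)
P = B + 0.72·ex + 3.18·ey = (3.5164,2.1754)

3.52 2.18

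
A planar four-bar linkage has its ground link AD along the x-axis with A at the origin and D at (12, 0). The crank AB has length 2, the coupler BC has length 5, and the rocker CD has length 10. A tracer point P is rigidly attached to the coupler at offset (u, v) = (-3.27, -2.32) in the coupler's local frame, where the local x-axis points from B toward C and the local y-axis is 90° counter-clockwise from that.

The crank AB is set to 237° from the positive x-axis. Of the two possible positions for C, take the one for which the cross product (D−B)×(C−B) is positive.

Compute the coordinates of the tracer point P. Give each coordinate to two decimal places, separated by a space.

-1.51 -5.66

A=(0,0), D=(12.00,0)
B = A + 2.00·(cos237°, sin237°) = (-1.0893, -1.6773)
|BD| = 13.1963
circle(B,5.00) ∩ circle(D,10.00): a=3.7565, h=3.2999
  candidates: C₊=(2.2173,2.0732) cross=43.546; C₋=(3.0561,-4.4730) cross=-43.546
  mode + wants cross > 0 → take C=(2.2173,2.0732) (cross=43.546)
ex = (C−B)/|BC| = (0.6613,0.7501); ey = (-0.7501,0.6613)
P = B + -3.27·ex + -2.32·ey = (-1.5115,-5.6644)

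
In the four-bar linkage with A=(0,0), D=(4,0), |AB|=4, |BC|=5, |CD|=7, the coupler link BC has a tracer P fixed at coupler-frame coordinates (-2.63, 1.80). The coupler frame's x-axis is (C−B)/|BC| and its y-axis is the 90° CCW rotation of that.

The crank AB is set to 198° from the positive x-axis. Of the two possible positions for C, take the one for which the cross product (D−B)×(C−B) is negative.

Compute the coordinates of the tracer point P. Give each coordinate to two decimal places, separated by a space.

-4.01 1.94

A=(0,0), D=(4.00,0)
B = A + 4.00·(cos198°, sin198°) = (-3.8042, -1.2361)
|BD| = 7.9015
circle(B,5.00) ∩ circle(D,7.00): a=2.4321, h=4.3687
  candidates: C₊=(-2.0855,3.4593) cross=34.519; C₋=(-0.7187,-5.1705) cross=-34.519
  mode - wants cross < 0 → take C=(-0.7187,-5.1705) (cross=-34.519)
ex = (C−B)/|BC| = (0.6171,-0.7869); ey = (0.7869,0.6171)
P = B + -2.63·ex + 1.80·ey = (-4.0108,1.9442)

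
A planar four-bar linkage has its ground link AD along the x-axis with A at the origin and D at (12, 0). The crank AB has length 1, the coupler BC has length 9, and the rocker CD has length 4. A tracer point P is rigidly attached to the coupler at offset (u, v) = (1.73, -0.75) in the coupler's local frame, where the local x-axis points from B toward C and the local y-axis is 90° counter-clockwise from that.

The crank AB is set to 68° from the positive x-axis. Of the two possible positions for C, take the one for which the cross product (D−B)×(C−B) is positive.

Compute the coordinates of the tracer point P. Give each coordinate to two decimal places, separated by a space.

A=(0,0), D=(12.00,0)
B = A + 1.00·(cos68°, sin68°) = (0.3746, 0.9272)
|BD| = 11.6623
circle(B,9.00) ∩ circle(D,4.00): a=8.6179, h=2.5945
  candidates: C₊=(9.1715,2.8284) cross=30.258; C₋=(8.7590,-2.3443) cross=-30.258
  mode + wants cross > 0 → take C=(9.1715,2.8284) (cross=30.258)
ex = (C−B)/|BC| = (0.9774,0.2112); ey = (-0.2112,0.9774)
P = B + 1.73·ex + -0.75·ey = (2.2240,0.5596)

2.22 0.56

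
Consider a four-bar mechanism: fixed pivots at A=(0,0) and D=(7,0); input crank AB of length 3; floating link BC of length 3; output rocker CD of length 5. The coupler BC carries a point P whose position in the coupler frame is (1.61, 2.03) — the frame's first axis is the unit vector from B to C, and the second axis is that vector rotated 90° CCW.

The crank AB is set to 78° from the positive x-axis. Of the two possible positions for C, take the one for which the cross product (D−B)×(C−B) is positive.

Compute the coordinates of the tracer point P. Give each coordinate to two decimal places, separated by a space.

A=(0,0), D=(7.00,0)
B = A + 3.00·(cos78°, sin78°) = (0.6237, 2.9344)
|BD| = 7.0191
circle(B,3.00) ∩ circle(D,5.00): a=2.3698, h=1.8396
  candidates: C₊=(3.5456,3.6148) cross=12.912; C₋=(2.0074,0.2726) cross=-12.912
  mode + wants cross > 0 → take C=(3.5456,3.6148) (cross=12.912)
ex = (C−B)/|BC| = (0.9739,0.2268); ey = (-0.2268,0.9739)
P = B + 1.61·ex + 2.03·ey = (1.7314,5.2767)

1.73 5.28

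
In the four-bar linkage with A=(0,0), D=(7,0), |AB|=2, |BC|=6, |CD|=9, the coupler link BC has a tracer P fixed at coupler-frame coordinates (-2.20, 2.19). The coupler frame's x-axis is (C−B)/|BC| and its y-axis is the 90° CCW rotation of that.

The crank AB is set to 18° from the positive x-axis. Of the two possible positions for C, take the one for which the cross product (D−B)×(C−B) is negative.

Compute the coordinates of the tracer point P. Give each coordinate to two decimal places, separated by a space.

A=(0,0), D=(7.00,0)
B = A + 2.00·(cos18°, sin18°) = (1.9021, 0.6180)
|BD| = 5.1352
circle(B,6.00) ∩ circle(D,9.00): a=-1.8139, h=5.7192
  candidates: C₊=(0.7897,6.5140) cross=29.370; C₋=(-0.5869,-4.8413) cross=-29.370
  mode - wants cross < 0 → take C=(-0.5869,-4.8413) (cross=-29.370)
ex = (C−B)/|BC| = (-0.4148,-0.9099); ey = (0.9099,-0.4148)
P = B + -2.20·ex + 2.19·ey = (4.8074,1.7113)

4.81 1.71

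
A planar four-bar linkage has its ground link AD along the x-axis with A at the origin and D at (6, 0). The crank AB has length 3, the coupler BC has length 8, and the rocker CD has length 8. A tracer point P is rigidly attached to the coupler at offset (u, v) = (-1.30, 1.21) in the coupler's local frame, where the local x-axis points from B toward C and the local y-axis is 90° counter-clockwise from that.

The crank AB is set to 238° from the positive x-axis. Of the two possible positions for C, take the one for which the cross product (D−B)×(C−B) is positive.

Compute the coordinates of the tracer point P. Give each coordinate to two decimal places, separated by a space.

A=(0,0), D=(6.00,0)
B = A + 3.00·(cos238°, sin238°) = (-1.5898, -2.5441)
|BD| = 8.0048
circle(B,8.00) ∩ circle(D,8.00): a=4.0024, h=6.9268
  candidates: C₊=(0.0036,5.2956) cross=55.448; C₋=(4.4066,-7.8397) cross=-55.448
  mode + wants cross > 0 → take C=(0.0036,5.2956) (cross=55.448)
ex = (C−B)/|BC| = (0.1992,0.9800); ey = (-0.9800,0.1992)
P = B + -1.30·ex + 1.21·ey = (-3.0344,-3.5771)

-3.03 -3.58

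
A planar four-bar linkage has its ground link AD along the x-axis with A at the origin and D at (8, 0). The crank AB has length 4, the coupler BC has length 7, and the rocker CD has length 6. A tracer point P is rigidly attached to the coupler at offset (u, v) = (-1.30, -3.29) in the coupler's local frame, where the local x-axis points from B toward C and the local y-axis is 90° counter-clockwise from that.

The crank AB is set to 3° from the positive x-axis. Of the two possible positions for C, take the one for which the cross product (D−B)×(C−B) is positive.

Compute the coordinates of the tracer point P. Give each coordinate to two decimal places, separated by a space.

A=(0,0), D=(8.00,0)
B = A + 4.00·(cos3°, sin3°) = (3.9945, 0.2093)
|BD| = 4.0109
circle(B,7.00) ∩ circle(D,6.00): a=3.6260, h=5.9876
  candidates: C₊=(7.9281,5.9996) cross=24.016; C₋=(7.3031,-5.9594) cross=-24.016
  mode + wants cross > 0 → take C=(7.9281,5.9996) (cross=24.016)
ex = (C−B)/|BC| = (0.5619,0.8272); ey = (-0.8272,0.5619)
P = B + -1.30·ex + -3.29·ey = (5.9854,-2.7148)

5.99 -2.71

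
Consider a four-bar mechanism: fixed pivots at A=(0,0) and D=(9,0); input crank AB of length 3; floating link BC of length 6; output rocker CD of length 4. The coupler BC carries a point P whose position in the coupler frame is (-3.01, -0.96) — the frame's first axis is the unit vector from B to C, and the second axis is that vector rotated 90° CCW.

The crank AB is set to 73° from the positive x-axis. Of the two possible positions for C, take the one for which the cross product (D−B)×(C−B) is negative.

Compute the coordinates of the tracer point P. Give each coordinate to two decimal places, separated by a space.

A=(0,0), D=(9.00,0)
B = A + 3.00·(cos73°, sin73°) = (0.8771, 2.8689)
|BD| = 8.6146
circle(B,6.00) ∩ circle(D,4.00): a=5.4681, h=2.4697
  candidates: C₊=(6.8556,3.3766) cross=21.276; C₋=(5.2106,-1.2809) cross=-21.276
  mode - wants cross < 0 → take C=(5.2106,-1.2809) (cross=-21.276)
ex = (C−B)/|BC| = (0.7223,-0.6916); ey = (0.6916,0.7223)
P = B + -3.01·ex + -0.96·ey = (-1.9608,4.2574)

-1.96 4.26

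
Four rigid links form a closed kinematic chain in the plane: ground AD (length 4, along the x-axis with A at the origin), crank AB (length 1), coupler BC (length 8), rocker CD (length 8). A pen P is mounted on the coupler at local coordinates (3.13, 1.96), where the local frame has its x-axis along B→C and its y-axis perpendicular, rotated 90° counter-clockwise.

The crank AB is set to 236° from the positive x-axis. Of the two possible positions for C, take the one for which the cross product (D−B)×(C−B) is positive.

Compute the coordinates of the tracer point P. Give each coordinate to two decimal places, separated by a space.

-2.15 2.50

A=(0,0), D=(4.00,0)
B = A + 1.00·(cos236°, sin236°) = (-0.5592, -0.8290)
|BD| = 4.6340
circle(B,8.00) ∩ circle(D,8.00): a=2.3170, h=7.6571
  candidates: C₊=(0.3505,7.1191) cross=35.483; C₋=(3.0903,-7.9481) cross=-35.483
  mode + wants cross > 0 → take C=(0.3505,7.1191) (cross=35.483)
ex = (C−B)/|BC| = (0.1137,0.9935); ey = (-0.9935,0.1137)
P = B + 3.13·ex + 1.96·ey = (-2.1506,2.5035)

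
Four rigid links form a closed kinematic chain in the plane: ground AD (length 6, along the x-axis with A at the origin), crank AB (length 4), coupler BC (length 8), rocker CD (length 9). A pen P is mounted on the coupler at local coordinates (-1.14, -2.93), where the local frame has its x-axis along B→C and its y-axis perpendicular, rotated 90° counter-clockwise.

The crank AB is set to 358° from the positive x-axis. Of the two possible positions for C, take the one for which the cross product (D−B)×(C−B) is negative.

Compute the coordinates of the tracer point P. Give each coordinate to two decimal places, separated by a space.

A=(0,0), D=(6.00,0)
B = A + 4.00·(cos358°, sin358°) = (3.9976, -0.1396)
|BD| = 2.0073
circle(B,8.00) ∩ circle(D,9.00): a=-3.2309, h=7.3186
  candidates: C₊=(0.2655,6.9365) cross=14.691; C₋=(1.2835,-7.6651) cross=-14.691
  mode - wants cross < 0 → take C=(1.2835,-7.6651) (cross=-14.691)
ex = (C−B)/|BC| = (-0.3393,-0.9407); ey = (0.9407,-0.3393)
P = B + -1.14·ex + -2.93·ey = (1.6281,1.9268)

1.63 1.93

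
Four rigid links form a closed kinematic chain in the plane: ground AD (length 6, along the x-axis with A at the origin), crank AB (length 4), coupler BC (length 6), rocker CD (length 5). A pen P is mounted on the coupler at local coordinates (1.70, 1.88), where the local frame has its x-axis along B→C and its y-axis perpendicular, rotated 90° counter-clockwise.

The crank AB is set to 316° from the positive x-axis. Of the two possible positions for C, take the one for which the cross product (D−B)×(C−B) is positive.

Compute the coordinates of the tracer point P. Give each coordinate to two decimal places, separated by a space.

A=(0,0), D=(6.00,0)
B = A + 4.00·(cos316°, sin316°) = (2.8774, -2.7786)
|BD| = 4.1799
circle(B,6.00) ∩ circle(D,5.00): a=3.4058, h=4.9397
  candidates: C₊=(2.1380,3.1756) cross=20.648; C₋=(8.7054,-4.2049) cross=-20.648
  mode + wants cross > 0 → take C=(2.1380,3.1756) (cross=20.648)
ex = (C−B)/|BC| = (-0.1232,0.9924); ey = (-0.9924,-0.1232)
P = B + 1.70·ex + 1.88·ey = (0.8022,-1.3233)

0.80 -1.32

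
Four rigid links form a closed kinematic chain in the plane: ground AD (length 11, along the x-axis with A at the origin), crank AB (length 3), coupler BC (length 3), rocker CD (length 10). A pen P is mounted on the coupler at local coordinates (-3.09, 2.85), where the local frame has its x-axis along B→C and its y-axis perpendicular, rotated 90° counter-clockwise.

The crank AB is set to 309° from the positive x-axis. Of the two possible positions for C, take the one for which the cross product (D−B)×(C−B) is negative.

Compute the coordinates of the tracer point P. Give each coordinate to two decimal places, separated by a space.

A=(0,0), D=(11.00,0)
B = A + 3.00·(cos309°, sin309°) = (1.8880, -2.3314)
|BD| = 9.4056
circle(B,3.00) ∩ circle(D,10.00): a=-0.1348, h=2.9970
  candidates: C₊=(1.0145,0.5386) cross=28.188; C₋=(2.5003,-5.2683) cross=-28.188
  mode - wants cross < 0 → take C=(2.5003,-5.2683) (cross=-28.188)
ex = (C−B)/|BC| = (0.2041,-0.9789); ey = (0.9789,0.2041)
P = B + -3.09·ex + 2.85·ey = (4.0473,1.2752)

4.05 1.28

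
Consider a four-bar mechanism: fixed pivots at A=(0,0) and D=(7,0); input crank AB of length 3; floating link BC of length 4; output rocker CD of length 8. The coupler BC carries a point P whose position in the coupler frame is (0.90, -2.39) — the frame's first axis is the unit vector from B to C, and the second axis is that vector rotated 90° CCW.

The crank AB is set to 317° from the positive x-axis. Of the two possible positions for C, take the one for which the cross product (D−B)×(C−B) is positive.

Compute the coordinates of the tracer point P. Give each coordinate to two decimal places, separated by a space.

2.92 0.40

A=(0,0), D=(7.00,0)
B = A + 3.00·(cos317°, sin317°) = (2.1941, -2.0460)
|BD| = 5.2233
circle(B,4.00) ∩ circle(D,8.00): a=-1.9831, h=3.4738
  candidates: C₊=(-0.9913,0.3734) cross=18.145; C₋=(1.7301,-6.0190) cross=-18.145
  mode + wants cross > 0 → take C=(-0.9913,0.3734) (cross=18.145)
ex = (C−B)/|BC| = (-0.7963,0.6049); ey = (-0.6049,-0.7963)
P = B + 0.90·ex + -2.39·ey = (2.9230,0.4016)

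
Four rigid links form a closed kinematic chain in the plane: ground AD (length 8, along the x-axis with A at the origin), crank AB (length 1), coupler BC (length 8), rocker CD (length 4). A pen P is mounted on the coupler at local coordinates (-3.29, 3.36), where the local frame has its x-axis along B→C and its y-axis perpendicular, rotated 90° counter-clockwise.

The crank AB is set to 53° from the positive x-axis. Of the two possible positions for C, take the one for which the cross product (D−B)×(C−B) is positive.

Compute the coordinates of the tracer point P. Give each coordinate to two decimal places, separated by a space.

-3.76 2.56

A=(0,0), D=(8.00,0)
B = A + 1.00·(cos53°, sin53°) = (0.6018, 0.7986)
|BD| = 7.4412
circle(B,8.00) ∩ circle(D,4.00): a=6.9459, h=3.9692
  candidates: C₊=(7.9336,3.9994) cross=29.536; C₋=(7.0816,-3.8931) cross=-29.536
  mode + wants cross > 0 → take C=(7.9336,3.9994) (cross=29.536)
ex = (C−B)/|BC| = (0.9165,0.4001); ey = (-0.4001,0.9165)
P = B + -3.29·ex + 3.36·ey = (-3.7577,2.5616)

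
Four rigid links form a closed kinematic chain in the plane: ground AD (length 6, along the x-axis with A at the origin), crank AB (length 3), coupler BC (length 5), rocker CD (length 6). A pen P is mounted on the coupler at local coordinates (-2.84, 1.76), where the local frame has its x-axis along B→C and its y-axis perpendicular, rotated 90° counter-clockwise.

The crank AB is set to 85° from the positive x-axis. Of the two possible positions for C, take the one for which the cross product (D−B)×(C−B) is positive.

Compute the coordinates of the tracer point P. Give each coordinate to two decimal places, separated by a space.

A=(0,0), D=(6.00,0)
B = A + 3.00·(cos85°, sin85°) = (0.2615, 2.9886)
|BD| = 6.4701
circle(B,5.00) ∩ circle(D,6.00): a=2.3850, h=4.3945
  candidates: C₊=(4.4066,5.7846) cross=28.433; C₋=(0.3469,-2.0107) cross=-28.433
  mode + wants cross > 0 → take C=(4.4066,5.7846) (cross=28.433)
ex = (C−B)/|BC| = (0.8290,0.5592); ey = (-0.5592,0.8290)
P = B + -2.84·ex + 1.76·ey = (-3.0772,2.8596)

-3.08 2.86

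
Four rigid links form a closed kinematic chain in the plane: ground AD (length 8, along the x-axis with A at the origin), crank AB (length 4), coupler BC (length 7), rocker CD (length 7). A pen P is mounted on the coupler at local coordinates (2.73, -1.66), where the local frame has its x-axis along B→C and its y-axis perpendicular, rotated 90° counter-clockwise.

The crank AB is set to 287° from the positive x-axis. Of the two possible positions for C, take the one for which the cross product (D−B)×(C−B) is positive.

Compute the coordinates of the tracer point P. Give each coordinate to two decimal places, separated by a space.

A=(0,0), D=(8.00,0)
B = A + 4.00·(cos287°, sin287°) = (1.1695, -3.8252)
|BD| = 7.8287
circle(B,7.00) ∩ circle(D,7.00): a=3.9143, h=5.8033
  candidates: C₊=(1.7492,3.1507) cross=45.432; C₋=(7.4203,-6.9760) cross=-45.432
  mode + wants cross > 0 → take C=(1.7492,3.1507) (cross=45.432)
ex = (C−B)/|BC| = (0.0828,0.9966); ey = (-0.9966,0.0828)
P = B + 2.73·ex + -1.66·ey = (3.0499,-1.2421)

3.05 -1.24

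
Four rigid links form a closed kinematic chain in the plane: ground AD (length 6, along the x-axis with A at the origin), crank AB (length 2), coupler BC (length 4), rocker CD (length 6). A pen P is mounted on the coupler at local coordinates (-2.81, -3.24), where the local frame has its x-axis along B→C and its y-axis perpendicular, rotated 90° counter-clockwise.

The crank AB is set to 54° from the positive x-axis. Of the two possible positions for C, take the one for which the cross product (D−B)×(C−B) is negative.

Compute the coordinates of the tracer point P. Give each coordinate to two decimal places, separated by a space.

A=(0,0), D=(6.00,0)
B = A + 2.00·(cos54°, sin54°) = (1.1756, 1.6180)
|BD| = 5.0885
circle(B,4.00) ∩ circle(D,6.00): a=0.5791, h=3.9579
  candidates: C₊=(2.9831,5.1864) cross=20.140; C₋=(0.4661,-2.3185) cross=-20.140
  mode - wants cross < 0 → take C=(0.4661,-2.3185) (cross=-20.140)
ex = (C−B)/|BC| = (-0.1774,-0.9841); ey = (0.9841,-0.1774)
P = B + -2.81·ex + -3.24·ey = (-1.5146,4.9582)

-1.51 4.96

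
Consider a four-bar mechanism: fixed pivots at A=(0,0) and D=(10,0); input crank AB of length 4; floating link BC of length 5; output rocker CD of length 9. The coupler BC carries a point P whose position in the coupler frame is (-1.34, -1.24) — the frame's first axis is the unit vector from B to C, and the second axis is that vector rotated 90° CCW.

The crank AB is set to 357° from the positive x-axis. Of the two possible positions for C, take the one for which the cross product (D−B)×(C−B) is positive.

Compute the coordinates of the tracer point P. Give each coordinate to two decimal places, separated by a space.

A=(0,0), D=(10.00,0)
B = A + 4.00·(cos357°, sin357°) = (3.9945, -0.2093)
|BD| = 6.0091
circle(B,5.00) ∩ circle(D,9.00): a=-1.6550, h=4.7181
  candidates: C₊=(2.1761,4.4483) cross=28.352; C₋=(2.5049,-4.9823) cross=-28.352
  mode + wants cross > 0 → take C=(2.1761,4.4483) (cross=28.352)
ex = (C−B)/|BC| = (-0.3637,0.9315); ey = (-0.9315,-0.3637)
P = B + -1.34·ex + -1.24·ey = (5.6369,-1.0066)

5.64 -1.01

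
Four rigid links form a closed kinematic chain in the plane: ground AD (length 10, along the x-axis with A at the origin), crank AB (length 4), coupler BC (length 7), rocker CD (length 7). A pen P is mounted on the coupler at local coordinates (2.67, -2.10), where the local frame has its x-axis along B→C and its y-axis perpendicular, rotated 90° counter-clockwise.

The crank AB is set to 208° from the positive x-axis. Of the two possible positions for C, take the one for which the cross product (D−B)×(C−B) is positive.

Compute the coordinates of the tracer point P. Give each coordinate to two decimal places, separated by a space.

-0.29 -2.91

A=(0,0), D=(10.00,0)
B = A + 4.00·(cos208°, sin208°) = (-3.5318, -1.8779)
|BD| = 13.6615
circle(B,7.00) ∩ circle(D,7.00): a=6.8307, h=1.5300
  candidates: C₊=(3.0238,0.5766) cross=20.903; C₋=(3.4444,-2.4545) cross=-20.903
  mode + wants cross > 0 → take C=(3.0238,0.5766) (cross=20.903)
ex = (C−B)/|BC| = (0.9365,0.3506); ey = (-0.3506,0.9365)
P = B + 2.67·ex + -2.10·ey = (-0.2950,-2.9084)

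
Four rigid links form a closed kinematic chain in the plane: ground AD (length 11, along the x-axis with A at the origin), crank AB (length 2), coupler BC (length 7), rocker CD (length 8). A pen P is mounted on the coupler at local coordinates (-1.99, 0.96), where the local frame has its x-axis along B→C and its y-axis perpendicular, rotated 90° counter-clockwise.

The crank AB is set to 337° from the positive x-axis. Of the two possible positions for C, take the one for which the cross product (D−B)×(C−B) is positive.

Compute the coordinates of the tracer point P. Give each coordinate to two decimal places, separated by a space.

0.06 -2.09

A=(0,0), D=(11.00,0)
B = A + 2.00·(cos337°, sin337°) = (1.8410, -0.7815)
|BD| = 9.1923
circle(B,7.00) ∩ circle(D,8.00): a=3.7802, h=5.8915
  candidates: C₊=(5.1067,5.4101) cross=54.156; C₋=(6.1084,-6.3303) cross=-54.156
  mode + wants cross > 0 → take C=(5.1067,5.4101) (cross=54.156)
ex = (C−B)/|BC| = (0.4665,0.8845); ey = (-0.8845,0.4665)
P = B + -1.99·ex + 0.96·ey = (0.0635,-2.0938)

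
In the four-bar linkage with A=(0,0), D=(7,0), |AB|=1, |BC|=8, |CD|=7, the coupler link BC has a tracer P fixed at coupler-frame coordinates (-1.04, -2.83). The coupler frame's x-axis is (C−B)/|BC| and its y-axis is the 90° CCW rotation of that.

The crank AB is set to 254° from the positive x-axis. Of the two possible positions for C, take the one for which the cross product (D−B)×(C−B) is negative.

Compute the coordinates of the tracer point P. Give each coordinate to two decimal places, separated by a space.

A=(0,0), D=(7.00,0)
B = A + 1.00·(cos254°, sin254°) = (-0.2756, -0.9613)
|BD| = 7.3389
circle(B,8.00) ∩ circle(D,7.00): a=4.6914, h=6.4800
  candidates: C₊=(3.5266,6.0774) cross=47.556; C₋=(5.2241,-6.7710) cross=-47.556
  mode - wants cross < 0 → take C=(5.2241,-6.7710) (cross=-47.556)
ex = (C−B)/|BC| = (0.6875,-0.7262); ey = (0.7262,0.6875)
P = B + -1.04·ex + -2.83·ey = (-3.0458,-2.1515)

-3.05 -2.15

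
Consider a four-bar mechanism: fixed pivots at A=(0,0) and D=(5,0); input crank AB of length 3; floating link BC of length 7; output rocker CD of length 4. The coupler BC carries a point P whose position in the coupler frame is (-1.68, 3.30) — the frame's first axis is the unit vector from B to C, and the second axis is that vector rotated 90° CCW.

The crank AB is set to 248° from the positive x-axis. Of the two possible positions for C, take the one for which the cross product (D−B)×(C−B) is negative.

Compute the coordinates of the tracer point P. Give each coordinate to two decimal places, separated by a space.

-2.24 0.75

A=(0,0), D=(5.00,0)
B = A + 3.00·(cos248°, sin248°) = (-1.1238, -2.7816)
|BD| = 6.7259
circle(B,7.00) ∩ circle(D,4.00): a=5.8162, h=3.8952
  candidates: C₊=(2.5608,3.1702) cross=26.199; C₋=(5.7825,-3.9227) cross=-26.199
  mode - wants cross < 0 → take C=(5.7825,-3.9227) (cross=-26.199)
ex = (C−B)/|BC| = (0.9866,-0.1630); ey = (0.1630,0.9866)
P = B + -1.68·ex + 3.30·ey = (-2.2434,0.7482)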